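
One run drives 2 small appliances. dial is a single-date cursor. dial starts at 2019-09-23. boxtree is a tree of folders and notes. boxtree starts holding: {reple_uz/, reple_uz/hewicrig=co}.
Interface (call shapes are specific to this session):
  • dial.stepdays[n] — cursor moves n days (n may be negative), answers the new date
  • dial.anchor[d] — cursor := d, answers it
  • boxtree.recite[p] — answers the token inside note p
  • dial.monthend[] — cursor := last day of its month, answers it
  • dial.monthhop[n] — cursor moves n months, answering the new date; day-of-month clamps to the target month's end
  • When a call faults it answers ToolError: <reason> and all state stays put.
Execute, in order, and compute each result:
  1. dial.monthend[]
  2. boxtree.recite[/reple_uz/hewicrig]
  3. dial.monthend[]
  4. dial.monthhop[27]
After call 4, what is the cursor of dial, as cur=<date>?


==> dial.monthend()
<== 2019-09-30
==> boxtree.recite(p='/reple_uz/hewicrig')
<== co
==> dial.monthend()
<== 2019-09-30
==> dial.monthhop(n='27')
<== 2021-12-30

Answer: cur=2021-12-30


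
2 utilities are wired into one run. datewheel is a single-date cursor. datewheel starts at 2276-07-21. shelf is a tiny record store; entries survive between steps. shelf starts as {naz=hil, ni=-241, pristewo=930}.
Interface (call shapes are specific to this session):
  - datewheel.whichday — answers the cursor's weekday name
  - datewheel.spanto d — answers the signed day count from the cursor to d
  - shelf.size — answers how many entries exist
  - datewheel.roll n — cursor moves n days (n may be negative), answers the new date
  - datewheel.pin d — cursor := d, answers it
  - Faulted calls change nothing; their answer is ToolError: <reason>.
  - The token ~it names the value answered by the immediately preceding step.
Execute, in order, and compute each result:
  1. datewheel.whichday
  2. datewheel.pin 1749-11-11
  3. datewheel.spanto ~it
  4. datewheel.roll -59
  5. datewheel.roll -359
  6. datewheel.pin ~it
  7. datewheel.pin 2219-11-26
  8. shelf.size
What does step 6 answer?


Step: whichday[]
Result: Friday
Step: pin[d=1749-11-11]
Result: 1749-11-11
Step: spanto[d=~it]
Result: 0
Step: roll[n=-59]
Result: 1749-09-13
Step: roll[n=-359]
Result: 1748-09-19
Step: pin[d=~it]
Result: 1748-09-19
Step: pin[d=2219-11-26]
Result: 2219-11-26
Step: size[]
Result: 3

Answer: 1748-09-19


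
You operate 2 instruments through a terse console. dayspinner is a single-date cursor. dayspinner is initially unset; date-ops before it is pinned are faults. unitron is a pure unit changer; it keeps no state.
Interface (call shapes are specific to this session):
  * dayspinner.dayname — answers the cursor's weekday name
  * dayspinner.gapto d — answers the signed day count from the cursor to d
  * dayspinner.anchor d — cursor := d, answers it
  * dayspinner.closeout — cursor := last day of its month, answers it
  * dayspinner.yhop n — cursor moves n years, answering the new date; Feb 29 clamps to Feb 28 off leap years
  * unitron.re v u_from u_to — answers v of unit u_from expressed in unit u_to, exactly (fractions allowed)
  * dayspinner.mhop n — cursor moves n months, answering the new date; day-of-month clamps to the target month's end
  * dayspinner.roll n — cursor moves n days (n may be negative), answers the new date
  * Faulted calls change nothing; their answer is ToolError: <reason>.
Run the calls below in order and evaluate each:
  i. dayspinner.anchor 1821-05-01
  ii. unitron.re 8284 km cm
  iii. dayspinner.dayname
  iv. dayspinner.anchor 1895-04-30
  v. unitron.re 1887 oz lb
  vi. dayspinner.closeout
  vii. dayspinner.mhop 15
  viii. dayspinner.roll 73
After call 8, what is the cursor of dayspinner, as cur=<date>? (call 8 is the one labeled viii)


Answer: cur=1896-10-11

Derivation:
I run anchor passing d→1821-05-01, which returns 1821-05-01.
Now I run re passing v→8284, u_from→km, u_to→cm, yielding 828400000.
Next I call dayname(), and get Tuesday.
Using anchor passing d→1895-04-30, which returns 1895-04-30.
I use re passing v→1887, u_from→oz, u_to→lb, giving 1887/16.
Now I run closeout(), giving 1895-04-30.
I call mhop passing n→15, and get 1896-07-30.
Using roll passing n→73, and observe 1896-10-11.


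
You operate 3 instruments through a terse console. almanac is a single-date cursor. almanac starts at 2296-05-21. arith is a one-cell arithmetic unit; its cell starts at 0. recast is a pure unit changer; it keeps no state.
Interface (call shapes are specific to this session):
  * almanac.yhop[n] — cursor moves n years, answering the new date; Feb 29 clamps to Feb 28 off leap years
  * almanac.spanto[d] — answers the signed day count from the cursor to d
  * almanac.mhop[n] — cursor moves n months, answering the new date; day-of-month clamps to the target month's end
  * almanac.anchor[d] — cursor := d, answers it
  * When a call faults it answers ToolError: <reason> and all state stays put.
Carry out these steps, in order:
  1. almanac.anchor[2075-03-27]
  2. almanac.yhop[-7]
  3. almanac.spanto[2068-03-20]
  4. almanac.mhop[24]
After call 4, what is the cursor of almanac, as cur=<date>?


Answer: cur=2070-03-27

Derivation:
! 1. anchor(d='2075-03-27') == 2075-03-27
! 2. yhop(n='-7') == 2068-03-27
! 3. spanto(d='2068-03-20') == -7
! 4. mhop(n='24') == 2070-03-27


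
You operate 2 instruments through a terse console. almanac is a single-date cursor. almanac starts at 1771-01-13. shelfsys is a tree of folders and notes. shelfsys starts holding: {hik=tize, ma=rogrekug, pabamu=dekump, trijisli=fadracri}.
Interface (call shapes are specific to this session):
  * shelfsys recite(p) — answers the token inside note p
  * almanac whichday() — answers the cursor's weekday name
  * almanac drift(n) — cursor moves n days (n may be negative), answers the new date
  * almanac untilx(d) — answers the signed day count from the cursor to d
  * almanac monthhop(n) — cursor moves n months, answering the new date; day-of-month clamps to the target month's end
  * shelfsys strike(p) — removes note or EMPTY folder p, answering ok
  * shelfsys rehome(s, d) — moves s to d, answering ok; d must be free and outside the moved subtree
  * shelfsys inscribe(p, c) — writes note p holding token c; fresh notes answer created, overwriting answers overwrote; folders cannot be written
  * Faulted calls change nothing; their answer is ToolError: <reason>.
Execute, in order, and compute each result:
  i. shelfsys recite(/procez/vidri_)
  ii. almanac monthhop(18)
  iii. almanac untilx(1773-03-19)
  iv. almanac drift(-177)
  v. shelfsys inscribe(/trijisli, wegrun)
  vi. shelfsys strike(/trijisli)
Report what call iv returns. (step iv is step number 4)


~$ shelfsys recite p: /procez/vidri_
  ToolError: not found
~$ almanac monthhop n: 18
  1772-07-13
~$ almanac untilx d: 1773-03-19
  249
~$ almanac drift n: -177
  1772-01-18
~$ shelfsys inscribe p: /trijisli c: wegrun
  overwrote
~$ shelfsys strike p: /trijisli
  ok

Answer: 1772-01-18


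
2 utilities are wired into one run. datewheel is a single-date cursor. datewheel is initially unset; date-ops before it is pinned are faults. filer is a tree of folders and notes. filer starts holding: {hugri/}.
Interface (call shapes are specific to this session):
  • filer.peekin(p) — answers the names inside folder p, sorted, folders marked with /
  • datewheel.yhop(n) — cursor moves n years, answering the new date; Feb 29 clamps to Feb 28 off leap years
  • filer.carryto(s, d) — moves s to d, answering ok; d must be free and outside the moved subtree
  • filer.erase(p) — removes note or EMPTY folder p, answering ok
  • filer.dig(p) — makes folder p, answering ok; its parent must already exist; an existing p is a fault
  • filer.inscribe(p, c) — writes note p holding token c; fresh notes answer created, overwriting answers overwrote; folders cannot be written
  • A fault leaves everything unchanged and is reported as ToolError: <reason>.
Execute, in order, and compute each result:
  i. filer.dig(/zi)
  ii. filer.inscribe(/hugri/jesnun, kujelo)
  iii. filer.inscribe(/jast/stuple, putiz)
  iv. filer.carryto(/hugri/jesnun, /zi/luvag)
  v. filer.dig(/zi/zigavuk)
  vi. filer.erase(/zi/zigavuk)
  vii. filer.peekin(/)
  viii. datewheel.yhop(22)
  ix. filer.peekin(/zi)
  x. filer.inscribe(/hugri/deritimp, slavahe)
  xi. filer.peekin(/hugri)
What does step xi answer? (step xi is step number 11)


Answer: [deritimp]

Derivation:
CALL filer.dig[/zi]
RET  ok
CALL filer.inscribe[/hugri/jesnun; kujelo]
RET  created
CALL filer.inscribe[/jast/stuple; putiz]
RET  ToolError: no parent
CALL filer.carryto[/hugri/jesnun; /zi/luvag]
RET  ok
CALL filer.dig[/zi/zigavuk]
RET  ok
CALL filer.erase[/zi/zigavuk]
RET  ok
CALL filer.peekin[/]
RET  [hugri/, zi/]
CALL datewheel.yhop[22]
RET  ToolError: no date set
CALL filer.peekin[/zi]
RET  [luvag]
CALL filer.inscribe[/hugri/deritimp; slavahe]
RET  created
CALL filer.peekin[/hugri]
RET  [deritimp]


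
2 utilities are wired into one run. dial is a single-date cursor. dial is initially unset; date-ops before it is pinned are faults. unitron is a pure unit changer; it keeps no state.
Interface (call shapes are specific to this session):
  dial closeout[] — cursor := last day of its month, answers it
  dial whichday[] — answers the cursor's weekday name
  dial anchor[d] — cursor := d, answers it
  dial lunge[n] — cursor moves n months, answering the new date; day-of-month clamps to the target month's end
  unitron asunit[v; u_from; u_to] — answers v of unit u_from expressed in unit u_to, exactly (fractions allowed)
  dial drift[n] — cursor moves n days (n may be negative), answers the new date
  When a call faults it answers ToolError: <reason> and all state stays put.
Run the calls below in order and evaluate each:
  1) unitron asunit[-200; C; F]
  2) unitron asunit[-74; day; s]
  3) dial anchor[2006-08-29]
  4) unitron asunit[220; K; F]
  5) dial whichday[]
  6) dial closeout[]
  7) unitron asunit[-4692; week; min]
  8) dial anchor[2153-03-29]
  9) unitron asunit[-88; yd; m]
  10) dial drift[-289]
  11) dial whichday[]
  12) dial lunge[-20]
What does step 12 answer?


→ unitron asunit(v='-200', u_from='C', u_to='F')
← -328
→ unitron asunit(v='-74', u_from='day', u_to='s')
← -6393600
→ dial anchor(d='2006-08-29')
← 2006-08-29
→ unitron asunit(v='220', u_from='K', u_to='F')
← -6367/100
→ dial whichday()
← Tuesday
→ dial closeout()
← 2006-08-31
→ unitron asunit(v='-4692', u_from='week', u_to='min')
← -47295360
→ dial anchor(d='2153-03-29')
← 2153-03-29
→ unitron asunit(v='-88', u_from='yd', u_to='m')
← -50292/625
→ dial drift(n='-289')
← 2152-06-13
→ dial whichday()
← Tuesday
→ dial lunge(n='-20')
← 2150-10-13

Answer: 2150-10-13


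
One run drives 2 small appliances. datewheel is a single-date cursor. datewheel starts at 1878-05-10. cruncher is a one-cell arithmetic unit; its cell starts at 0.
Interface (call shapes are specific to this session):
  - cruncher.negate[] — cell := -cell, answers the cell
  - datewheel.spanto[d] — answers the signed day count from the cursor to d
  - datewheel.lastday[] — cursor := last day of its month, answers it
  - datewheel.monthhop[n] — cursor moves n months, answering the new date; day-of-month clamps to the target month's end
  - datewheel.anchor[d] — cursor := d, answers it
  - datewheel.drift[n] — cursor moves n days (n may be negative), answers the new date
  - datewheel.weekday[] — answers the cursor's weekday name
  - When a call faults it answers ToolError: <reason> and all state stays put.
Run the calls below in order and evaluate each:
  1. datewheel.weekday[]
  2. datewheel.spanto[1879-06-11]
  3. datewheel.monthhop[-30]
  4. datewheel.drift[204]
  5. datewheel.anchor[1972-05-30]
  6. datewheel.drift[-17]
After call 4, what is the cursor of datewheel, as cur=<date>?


~$ datewheel.weekday
= Friday
~$ datewheel.spanto 1879-06-11
= 397
~$ datewheel.monthhop -30
= 1875-11-10
~$ datewheel.drift 204
= 1876-06-01
~$ datewheel.anchor 1972-05-30
= 1972-05-30
~$ datewheel.drift -17
= 1972-05-13

Answer: cur=1876-06-01


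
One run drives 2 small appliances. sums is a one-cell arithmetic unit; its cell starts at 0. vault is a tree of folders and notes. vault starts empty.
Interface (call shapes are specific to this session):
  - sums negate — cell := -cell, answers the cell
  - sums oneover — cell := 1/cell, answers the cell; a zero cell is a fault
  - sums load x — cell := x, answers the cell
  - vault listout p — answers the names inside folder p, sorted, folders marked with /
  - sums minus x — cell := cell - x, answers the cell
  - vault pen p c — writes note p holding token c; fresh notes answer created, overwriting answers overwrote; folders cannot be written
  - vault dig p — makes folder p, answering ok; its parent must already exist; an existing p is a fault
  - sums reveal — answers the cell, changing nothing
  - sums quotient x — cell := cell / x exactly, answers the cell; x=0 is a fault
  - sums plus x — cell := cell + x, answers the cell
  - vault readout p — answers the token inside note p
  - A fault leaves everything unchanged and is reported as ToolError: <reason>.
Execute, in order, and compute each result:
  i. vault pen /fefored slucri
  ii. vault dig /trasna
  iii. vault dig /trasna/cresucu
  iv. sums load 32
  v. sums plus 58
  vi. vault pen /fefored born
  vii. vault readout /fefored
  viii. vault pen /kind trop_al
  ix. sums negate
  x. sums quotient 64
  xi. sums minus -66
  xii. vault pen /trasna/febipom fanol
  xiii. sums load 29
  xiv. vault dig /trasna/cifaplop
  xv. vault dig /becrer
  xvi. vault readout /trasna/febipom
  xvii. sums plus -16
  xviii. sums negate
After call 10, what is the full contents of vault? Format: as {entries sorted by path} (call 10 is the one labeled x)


Answer: {fefored=born, kind=trop_al, trasna/, trasna/cresucu/}

Derivation:
Do: vault pen[p→/fefored; c→slucri]
See: created
Do: vault dig[p→/trasna]
See: ok
Do: vault dig[p→/trasna/cresucu]
See: ok
Do: sums load[x→32]
See: 32
Do: sums plus[x→58]
See: 90
Do: vault pen[p→/fefored; c→born]
See: overwrote
Do: vault readout[p→/fefored]
See: born
Do: vault pen[p→/kind; c→trop_al]
See: created
Do: sums negate[]
See: -90
Do: sums quotient[x→64]
See: -45/32
Do: sums minus[x→-66]
See: 2067/32
Do: vault pen[p→/trasna/febipom; c→fanol]
See: created
Do: sums load[x→29]
See: 29
Do: vault dig[p→/trasna/cifaplop]
See: ok
Do: vault dig[p→/becrer]
See: ok
Do: vault readout[p→/trasna/febipom]
See: fanol
Do: sums plus[x→-16]
See: 13
Do: sums negate[]
See: -13


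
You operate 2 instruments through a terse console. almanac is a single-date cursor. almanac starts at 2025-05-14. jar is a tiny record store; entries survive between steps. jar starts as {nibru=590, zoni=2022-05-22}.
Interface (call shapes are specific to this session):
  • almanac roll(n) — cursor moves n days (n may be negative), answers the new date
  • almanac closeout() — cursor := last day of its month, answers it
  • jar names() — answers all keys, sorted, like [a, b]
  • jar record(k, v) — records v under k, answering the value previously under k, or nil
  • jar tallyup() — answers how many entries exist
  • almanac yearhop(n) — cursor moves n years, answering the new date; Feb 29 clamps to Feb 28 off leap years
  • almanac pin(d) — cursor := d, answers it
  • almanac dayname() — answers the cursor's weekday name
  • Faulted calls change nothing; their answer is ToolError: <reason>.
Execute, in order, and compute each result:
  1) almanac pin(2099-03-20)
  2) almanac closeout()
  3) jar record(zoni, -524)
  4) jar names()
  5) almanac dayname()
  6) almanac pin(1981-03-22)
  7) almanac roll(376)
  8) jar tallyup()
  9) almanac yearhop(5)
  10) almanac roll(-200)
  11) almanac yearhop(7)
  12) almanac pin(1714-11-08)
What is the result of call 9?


→ almanac pin(d→2099-03-20)
← 2099-03-20
→ almanac closeout()
← 2099-03-31
→ jar record(k→zoni, v→-524)
← 2022-05-22
→ jar names()
← [nibru, zoni]
→ almanac dayname()
← Tuesday
→ almanac pin(d→1981-03-22)
← 1981-03-22
→ almanac roll(n→376)
← 1982-04-02
→ jar tallyup()
← 2
→ almanac yearhop(n→5)
← 1987-04-02
→ almanac roll(n→-200)
← 1986-09-14
→ almanac yearhop(n→7)
← 1993-09-14
→ almanac pin(d→1714-11-08)
← 1714-11-08

Answer: 1987-04-02


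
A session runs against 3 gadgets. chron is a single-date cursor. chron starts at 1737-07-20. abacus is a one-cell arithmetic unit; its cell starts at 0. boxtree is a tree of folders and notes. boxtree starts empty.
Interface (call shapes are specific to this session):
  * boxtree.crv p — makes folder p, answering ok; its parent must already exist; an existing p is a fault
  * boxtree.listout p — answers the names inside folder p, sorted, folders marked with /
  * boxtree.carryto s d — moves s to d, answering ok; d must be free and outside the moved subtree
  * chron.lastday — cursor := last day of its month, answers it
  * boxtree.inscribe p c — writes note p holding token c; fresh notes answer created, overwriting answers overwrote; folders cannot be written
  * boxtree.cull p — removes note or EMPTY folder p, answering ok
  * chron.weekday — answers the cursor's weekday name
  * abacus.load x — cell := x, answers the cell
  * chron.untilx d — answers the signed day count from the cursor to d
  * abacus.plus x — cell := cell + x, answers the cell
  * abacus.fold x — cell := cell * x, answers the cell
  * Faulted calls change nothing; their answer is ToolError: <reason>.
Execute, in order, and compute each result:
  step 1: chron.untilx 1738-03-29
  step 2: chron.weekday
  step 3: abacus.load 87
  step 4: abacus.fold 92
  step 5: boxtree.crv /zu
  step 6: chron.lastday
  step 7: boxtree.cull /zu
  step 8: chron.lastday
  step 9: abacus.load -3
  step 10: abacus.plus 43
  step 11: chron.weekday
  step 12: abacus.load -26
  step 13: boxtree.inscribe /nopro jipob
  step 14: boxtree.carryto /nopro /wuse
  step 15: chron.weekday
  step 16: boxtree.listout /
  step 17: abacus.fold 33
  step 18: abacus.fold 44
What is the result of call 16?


> untilx d→1738-03-29
  252
> weekday
  Saturday
> load x→87
  87
> fold x→92
  8004
> crv p→/zu
  ok
> lastday
  1737-07-31
> cull p→/zu
  ok
> lastday
  1737-07-31
> load x→-3
  -3
> plus x→43
  40
> weekday
  Wednesday
> load x→-26
  -26
> inscribe p→/nopro c→jipob
  created
> carryto s→/nopro d→/wuse
  ok
> weekday
  Wednesday
> listout p→/
  [wuse]
> fold x→33
  -858
> fold x→44
  -37752

Answer: [wuse]


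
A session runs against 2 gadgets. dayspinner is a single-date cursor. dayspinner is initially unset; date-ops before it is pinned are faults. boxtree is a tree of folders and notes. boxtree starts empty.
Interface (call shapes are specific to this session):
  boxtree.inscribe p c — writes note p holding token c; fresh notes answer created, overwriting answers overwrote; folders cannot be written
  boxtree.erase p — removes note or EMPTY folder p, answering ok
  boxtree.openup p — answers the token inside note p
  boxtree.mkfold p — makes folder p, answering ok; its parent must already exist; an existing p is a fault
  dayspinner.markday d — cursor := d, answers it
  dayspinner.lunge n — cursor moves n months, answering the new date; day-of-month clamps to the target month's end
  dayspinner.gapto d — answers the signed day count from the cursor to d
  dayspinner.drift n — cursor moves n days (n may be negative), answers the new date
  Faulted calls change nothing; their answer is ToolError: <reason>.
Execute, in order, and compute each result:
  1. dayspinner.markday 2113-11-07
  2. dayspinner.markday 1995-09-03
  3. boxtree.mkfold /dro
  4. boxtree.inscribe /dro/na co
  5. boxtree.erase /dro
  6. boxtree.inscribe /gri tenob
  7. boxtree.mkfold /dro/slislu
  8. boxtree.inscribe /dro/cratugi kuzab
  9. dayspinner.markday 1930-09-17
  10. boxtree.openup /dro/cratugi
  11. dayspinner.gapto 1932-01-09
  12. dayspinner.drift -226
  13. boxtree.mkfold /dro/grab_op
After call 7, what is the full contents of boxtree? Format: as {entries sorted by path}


Answer: {dro/, dro/na=co, dro/slislu/, gri=tenob}

Derivation:
~$ dayspinner.markday d=2113-11-07
= 2113-11-07
~$ dayspinner.markday d=1995-09-03
= 1995-09-03
~$ boxtree.mkfold p=/dro
= ok
~$ boxtree.inscribe p=/dro/na c=co
= created
~$ boxtree.erase p=/dro
= ToolError: not empty
~$ boxtree.inscribe p=/gri c=tenob
= created
~$ boxtree.mkfold p=/dro/slislu
= ok
~$ boxtree.inscribe p=/dro/cratugi c=kuzab
= created
~$ dayspinner.markday d=1930-09-17
= 1930-09-17
~$ boxtree.openup p=/dro/cratugi
= kuzab
~$ dayspinner.gapto d=1932-01-09
= 479
~$ dayspinner.drift n=-226
= 1930-02-03
~$ boxtree.mkfold p=/dro/grab_op
= ok


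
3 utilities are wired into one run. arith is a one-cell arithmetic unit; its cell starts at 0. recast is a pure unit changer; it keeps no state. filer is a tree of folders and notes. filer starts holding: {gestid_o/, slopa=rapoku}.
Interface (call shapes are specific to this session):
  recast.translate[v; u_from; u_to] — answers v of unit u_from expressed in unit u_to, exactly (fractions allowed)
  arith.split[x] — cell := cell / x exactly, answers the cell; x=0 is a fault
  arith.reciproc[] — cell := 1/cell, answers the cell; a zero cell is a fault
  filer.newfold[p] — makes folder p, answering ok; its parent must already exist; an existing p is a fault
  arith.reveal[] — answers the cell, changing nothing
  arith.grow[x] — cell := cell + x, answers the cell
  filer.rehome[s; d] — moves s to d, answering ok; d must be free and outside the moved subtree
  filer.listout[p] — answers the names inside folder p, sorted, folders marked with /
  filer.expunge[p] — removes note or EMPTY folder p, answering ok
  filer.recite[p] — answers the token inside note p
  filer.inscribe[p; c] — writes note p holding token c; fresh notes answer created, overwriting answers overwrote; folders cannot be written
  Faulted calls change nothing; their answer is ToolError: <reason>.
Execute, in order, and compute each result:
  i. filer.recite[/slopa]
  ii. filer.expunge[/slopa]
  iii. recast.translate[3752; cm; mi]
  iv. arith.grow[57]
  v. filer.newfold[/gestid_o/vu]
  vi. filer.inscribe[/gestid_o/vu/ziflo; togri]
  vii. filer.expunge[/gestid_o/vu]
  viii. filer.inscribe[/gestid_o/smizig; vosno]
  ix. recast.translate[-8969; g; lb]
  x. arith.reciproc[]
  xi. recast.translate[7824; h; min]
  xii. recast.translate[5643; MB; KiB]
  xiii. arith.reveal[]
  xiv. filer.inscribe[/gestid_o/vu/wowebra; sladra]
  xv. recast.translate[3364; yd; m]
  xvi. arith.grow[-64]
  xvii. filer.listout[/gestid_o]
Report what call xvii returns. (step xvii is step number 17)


;; recite(p='/slopa') ~> rapoku
;; expunge(p='/slopa') ~> ok
;; translate(v='3752', u_from='cm', u_to='mi') ~> 2345/100584
;; grow(x='57') ~> 57
;; newfold(p='/gestid_o/vu') ~> ok
;; inscribe(p='/gestid_o/vu/ziflo', c='togri') ~> created
;; expunge(p='/gestid_o/vu') ~> ToolError: not empty
;; inscribe(p='/gestid_o/smizig', c='vosno') ~> created
;; translate(v='-8969', u_from='g', u_to='lb') ~> -896900000/45359237
;; reciproc() ~> 1/57
;; translate(v='7824', u_from='h', u_to='min') ~> 469440
;; translate(v='5643', u_from='MB', u_to='KiB') ~> 88171875/16
;; reveal() ~> 1/57
;; inscribe(p='/gestid_o/vu/wowebra', c='sladra') ~> created
;; translate(v='3364', u_from='yd', u_to='m') ~> 1922526/625
;; grow(x='-64') ~> -3647/57
;; listout(p='/gestid_o') ~> [smizig, vu/]

Answer: [smizig, vu/]


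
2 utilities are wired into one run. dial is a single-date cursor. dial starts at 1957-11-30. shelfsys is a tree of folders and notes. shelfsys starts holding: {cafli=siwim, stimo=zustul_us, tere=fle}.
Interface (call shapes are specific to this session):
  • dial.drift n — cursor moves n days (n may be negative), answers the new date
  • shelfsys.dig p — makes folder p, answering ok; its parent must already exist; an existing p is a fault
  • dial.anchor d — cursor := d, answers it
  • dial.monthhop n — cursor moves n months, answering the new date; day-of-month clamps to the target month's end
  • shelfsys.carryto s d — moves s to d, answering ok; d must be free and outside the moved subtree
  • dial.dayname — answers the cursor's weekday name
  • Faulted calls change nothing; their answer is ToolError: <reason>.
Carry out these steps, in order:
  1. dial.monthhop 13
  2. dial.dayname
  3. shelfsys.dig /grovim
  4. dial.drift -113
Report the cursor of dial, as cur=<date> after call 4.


Answer: cur=1958-09-08

Derivation:
! 1. dial.monthhop(n→13) : 1958-12-30
! 2. dial.dayname() : Tuesday
! 3. shelfsys.dig(p→/grovim) : ok
! 4. dial.drift(n→-113) : 1958-09-08


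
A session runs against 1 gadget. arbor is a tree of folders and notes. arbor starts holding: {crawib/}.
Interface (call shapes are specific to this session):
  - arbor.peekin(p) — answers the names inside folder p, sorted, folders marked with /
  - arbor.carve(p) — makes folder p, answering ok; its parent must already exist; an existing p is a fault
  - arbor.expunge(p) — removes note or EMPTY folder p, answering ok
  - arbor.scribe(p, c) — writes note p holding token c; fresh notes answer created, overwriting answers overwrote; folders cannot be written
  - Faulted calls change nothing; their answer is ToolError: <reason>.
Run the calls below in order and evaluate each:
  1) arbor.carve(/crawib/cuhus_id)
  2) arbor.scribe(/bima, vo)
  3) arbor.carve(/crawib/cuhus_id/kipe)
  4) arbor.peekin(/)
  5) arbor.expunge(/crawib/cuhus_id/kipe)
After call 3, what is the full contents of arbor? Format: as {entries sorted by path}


Do: carve[p=/crawib/cuhus_id]
See: ok
Do: scribe[p=/bima; c=vo]
See: created
Do: carve[p=/crawib/cuhus_id/kipe]
See: ok
Do: peekin[p=/]
See: [bima, crawib/]
Do: expunge[p=/crawib/cuhus_id/kipe]
See: ok

Answer: {bima=vo, crawib/, crawib/cuhus_id/, crawib/cuhus_id/kipe/}


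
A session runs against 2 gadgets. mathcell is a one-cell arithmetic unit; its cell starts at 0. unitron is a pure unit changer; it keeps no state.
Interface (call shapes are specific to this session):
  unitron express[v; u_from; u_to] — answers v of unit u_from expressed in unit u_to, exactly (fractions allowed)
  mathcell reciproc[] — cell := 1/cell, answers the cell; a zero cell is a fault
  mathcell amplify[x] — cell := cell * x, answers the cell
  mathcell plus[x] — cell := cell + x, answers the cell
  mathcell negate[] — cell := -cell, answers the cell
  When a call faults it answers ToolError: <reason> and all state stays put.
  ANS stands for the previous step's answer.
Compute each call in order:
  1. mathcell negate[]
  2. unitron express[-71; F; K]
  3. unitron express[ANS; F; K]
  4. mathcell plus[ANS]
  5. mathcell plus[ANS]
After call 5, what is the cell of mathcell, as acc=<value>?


Answer: acc=304019/405

Derivation:
-- mathcell negate() : 0
-- unitron express(v=-71, u_from=F, u_to=K) : 38867/180
-- unitron express(v=ANS, u_from=F, u_to=K) : 304019/810
-- mathcell plus(x=ANS) : 304019/810
-- mathcell plus(x=ANS) : 304019/405


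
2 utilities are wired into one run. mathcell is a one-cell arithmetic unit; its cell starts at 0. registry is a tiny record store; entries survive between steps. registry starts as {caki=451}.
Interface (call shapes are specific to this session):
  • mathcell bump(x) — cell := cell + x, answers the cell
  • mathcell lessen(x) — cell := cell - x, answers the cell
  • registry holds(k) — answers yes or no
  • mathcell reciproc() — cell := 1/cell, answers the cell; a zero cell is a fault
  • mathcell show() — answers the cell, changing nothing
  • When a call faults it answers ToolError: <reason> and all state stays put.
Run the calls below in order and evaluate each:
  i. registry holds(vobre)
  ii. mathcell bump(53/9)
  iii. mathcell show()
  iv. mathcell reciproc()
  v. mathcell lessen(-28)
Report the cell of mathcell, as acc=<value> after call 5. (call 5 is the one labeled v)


Answer: acc=1493/53

Derivation:
I try registry holds(vobre), which returns no.
Then mathcell bump(53/9), yielding 53/9.
Invoking mathcell show, and observe 53/9.
Calling mathcell reciproc: 9/53.
Next I call mathcell lessen(-28), → 1493/53.


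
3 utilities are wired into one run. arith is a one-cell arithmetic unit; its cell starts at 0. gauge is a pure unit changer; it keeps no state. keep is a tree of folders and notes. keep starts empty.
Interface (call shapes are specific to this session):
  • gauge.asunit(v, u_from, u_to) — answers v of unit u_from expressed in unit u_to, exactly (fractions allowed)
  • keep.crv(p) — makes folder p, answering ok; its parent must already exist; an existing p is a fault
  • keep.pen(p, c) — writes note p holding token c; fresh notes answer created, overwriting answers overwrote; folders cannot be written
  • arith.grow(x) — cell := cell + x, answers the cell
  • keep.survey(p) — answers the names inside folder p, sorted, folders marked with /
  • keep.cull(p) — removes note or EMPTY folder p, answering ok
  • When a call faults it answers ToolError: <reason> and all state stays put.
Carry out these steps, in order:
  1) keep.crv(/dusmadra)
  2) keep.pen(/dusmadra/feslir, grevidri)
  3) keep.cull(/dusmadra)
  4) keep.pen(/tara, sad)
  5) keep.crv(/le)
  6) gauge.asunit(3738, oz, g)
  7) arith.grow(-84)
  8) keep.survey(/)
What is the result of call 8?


Do: keep.crv[/dusmadra]
See: ok
Do: keep.pen[/dusmadra/feslir; grevidri]
See: created
Do: keep.cull[/dusmadra]
See: ToolError: not empty
Do: keep.pen[/tara; sad]
See: created
Do: keep.crv[/le]
See: ok
Do: gauge.asunit[3738; oz; g]
See: 84776413953/800000
Do: arith.grow[-84]
See: -84
Do: keep.survey[/]
See: [dusmadra/, le/, tara]

Answer: [dusmadra/, le/, tara]


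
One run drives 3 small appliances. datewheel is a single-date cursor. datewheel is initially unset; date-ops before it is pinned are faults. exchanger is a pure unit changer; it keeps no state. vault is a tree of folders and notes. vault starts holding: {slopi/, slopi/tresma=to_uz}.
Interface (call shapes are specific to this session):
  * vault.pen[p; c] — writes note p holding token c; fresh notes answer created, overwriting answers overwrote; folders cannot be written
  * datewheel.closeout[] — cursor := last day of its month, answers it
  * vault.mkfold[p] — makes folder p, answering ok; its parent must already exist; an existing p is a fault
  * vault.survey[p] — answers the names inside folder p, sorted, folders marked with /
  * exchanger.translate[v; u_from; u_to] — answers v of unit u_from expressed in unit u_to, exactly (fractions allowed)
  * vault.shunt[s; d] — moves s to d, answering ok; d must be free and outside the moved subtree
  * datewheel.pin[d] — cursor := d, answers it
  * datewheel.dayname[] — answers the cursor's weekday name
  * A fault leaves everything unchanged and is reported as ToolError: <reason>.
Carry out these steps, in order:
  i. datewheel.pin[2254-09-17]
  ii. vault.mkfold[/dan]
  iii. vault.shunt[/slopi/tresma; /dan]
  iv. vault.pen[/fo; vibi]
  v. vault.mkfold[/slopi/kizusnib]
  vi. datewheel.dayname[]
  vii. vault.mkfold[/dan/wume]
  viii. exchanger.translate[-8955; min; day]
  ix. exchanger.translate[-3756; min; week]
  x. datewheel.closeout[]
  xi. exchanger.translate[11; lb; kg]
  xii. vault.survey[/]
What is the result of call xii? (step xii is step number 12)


# 1. pin(d='2254-09-17') => 2254-09-17
# 2. mkfold(p='/dan') => ok
# 3. shunt(s='/slopi/tresma', d='/dan') => ToolError: exists
# 4. pen(p='/fo', c='vibi') => created
# 5. mkfold(p='/slopi/kizusnib') => ok
# 6. dayname() => Sunday
# 7. mkfold(p='/dan/wume') => ok
# 8. translate(v='-8955', u_from='min', u_to='day') => -199/32
# 9. translate(v='-3756', u_from='min', u_to='week') => -313/840
# 10. closeout() => 2254-09-30
# 11. translate(v='11', u_from='lb', u_to='kg') => 498951607/100000000
# 12. survey(p='/') => [dan/, fo, slopi/]

Answer: [dan/, fo, slopi/]


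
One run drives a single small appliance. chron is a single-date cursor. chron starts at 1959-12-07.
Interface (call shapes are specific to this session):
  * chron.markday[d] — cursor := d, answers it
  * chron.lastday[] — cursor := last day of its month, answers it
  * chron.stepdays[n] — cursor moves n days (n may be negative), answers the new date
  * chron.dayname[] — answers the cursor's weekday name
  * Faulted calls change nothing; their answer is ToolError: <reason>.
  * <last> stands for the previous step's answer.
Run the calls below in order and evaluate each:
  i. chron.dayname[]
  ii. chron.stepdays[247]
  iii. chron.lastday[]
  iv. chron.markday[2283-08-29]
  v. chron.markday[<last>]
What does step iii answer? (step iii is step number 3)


==> dayname()
<== Monday
==> stepdays(n→247)
<== 1960-08-10
==> lastday()
<== 1960-08-31
==> markday(d→2283-08-29)
<== 2283-08-29
==> markday(d→<last>)
<== 2283-08-29

Answer: 1960-08-31


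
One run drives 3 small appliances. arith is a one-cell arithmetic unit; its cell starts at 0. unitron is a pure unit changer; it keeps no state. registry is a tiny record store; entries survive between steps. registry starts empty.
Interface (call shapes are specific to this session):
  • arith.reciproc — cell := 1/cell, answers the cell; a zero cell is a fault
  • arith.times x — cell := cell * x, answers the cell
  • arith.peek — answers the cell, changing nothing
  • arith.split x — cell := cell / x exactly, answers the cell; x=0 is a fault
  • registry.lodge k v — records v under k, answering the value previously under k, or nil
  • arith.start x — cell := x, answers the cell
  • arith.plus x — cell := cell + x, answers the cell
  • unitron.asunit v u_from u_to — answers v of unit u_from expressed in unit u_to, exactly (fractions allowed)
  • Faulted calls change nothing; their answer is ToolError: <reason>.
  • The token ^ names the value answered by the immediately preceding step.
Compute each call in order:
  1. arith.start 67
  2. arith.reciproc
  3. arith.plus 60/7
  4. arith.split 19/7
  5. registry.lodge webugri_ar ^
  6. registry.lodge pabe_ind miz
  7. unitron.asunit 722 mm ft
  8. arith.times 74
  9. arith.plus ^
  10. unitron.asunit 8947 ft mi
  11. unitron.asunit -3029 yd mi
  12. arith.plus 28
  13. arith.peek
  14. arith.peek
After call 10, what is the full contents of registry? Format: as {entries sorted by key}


Answer: {pabe_ind=miz, webugri_ar=4027/1273}

Derivation:
→ arith.start(x='67')
← 67
→ arith.reciproc()
← 1/67
→ arith.plus(x='60/7')
← 4027/469
→ arith.split(x='19/7')
← 4027/1273
→ registry.lodge(k='webugri_ar', v='^')
← nil
→ registry.lodge(k='pabe_ind', v='miz')
← nil
→ unitron.asunit(v='722', u_from='mm', u_to='ft')
← 1805/762
→ arith.times(x='74')
← 297998/1273
→ arith.plus(x='^')
← 595996/1273
→ unitron.asunit(v='8947', u_from='ft', u_to='mi')
← 8947/5280
→ unitron.asunit(v='-3029', u_from='yd', u_to='mi')
← -3029/1760
→ arith.plus(x='28')
← 631640/1273
→ arith.peek()
← 631640/1273
→ arith.peek()
← 631640/1273


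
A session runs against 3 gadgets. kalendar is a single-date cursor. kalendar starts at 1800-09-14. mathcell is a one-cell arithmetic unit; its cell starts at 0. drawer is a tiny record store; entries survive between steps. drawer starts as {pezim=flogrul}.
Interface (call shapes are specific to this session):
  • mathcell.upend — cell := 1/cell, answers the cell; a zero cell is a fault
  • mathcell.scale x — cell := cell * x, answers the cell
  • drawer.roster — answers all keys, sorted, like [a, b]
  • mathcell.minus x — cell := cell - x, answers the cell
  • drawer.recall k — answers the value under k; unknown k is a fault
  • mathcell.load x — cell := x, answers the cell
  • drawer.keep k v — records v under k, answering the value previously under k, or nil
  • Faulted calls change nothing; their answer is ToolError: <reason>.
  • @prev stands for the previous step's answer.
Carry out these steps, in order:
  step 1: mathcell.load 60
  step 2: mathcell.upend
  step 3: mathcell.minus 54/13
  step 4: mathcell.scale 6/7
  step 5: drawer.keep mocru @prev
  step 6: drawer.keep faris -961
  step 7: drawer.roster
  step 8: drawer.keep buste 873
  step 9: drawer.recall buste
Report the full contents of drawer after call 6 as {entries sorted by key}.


Answer: {faris=-961, mocru=-461/130, pezim=flogrul}

Derivation:
;; 1. load(x→60) == 60
;; 2. upend() == 1/60
;; 3. minus(x→54/13) == -3227/780
;; 4. scale(x→6/7) == -461/130
;; 5. keep(k→mocru, v→@prev) == nil
;; 6. keep(k→faris, v→-961) == nil
;; 7. roster() == [faris, mocru, pezim]
;; 8. keep(k→buste, v→873) == nil
;; 9. recall(k→buste) == 873


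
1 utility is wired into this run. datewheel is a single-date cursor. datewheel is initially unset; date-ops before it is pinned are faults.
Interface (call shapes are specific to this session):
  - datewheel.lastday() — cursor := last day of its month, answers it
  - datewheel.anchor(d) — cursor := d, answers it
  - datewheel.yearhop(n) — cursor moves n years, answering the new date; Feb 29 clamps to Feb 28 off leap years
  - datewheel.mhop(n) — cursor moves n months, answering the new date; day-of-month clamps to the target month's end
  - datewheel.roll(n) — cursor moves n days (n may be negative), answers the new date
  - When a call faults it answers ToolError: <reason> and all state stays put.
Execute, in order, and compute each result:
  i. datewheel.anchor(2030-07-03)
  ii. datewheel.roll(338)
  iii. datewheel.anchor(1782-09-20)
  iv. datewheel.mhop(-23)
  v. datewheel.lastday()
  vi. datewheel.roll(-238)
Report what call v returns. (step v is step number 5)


Answer: 1780-10-31

Derivation:
Do: datewheel.anchor[d→2030-07-03]
See: 2030-07-03
Do: datewheel.roll[n→338]
See: 2031-06-06
Do: datewheel.anchor[d→1782-09-20]
See: 1782-09-20
Do: datewheel.mhop[n→-23]
See: 1780-10-20
Do: datewheel.lastday[]
See: 1780-10-31
Do: datewheel.roll[n→-238]
See: 1780-03-07


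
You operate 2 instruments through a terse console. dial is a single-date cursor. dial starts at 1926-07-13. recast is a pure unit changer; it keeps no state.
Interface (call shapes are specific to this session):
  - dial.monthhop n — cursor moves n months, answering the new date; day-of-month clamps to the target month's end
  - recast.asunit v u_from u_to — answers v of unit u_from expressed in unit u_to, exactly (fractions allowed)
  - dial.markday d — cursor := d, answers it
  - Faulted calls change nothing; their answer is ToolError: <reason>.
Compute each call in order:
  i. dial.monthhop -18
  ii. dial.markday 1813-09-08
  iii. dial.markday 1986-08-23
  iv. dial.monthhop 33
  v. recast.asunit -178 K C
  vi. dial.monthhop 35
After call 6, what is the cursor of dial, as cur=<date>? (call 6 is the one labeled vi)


Answer: cur=1992-04-23

Derivation:
! dial.monthhop(n→-18) : 1925-01-13
! dial.markday(d→1813-09-08) : 1813-09-08
! dial.markday(d→1986-08-23) : 1986-08-23
! dial.monthhop(n→33) : 1989-05-23
! recast.asunit(v→-178, u_from→K, u_to→C) : -9023/20
! dial.monthhop(n→35) : 1992-04-23


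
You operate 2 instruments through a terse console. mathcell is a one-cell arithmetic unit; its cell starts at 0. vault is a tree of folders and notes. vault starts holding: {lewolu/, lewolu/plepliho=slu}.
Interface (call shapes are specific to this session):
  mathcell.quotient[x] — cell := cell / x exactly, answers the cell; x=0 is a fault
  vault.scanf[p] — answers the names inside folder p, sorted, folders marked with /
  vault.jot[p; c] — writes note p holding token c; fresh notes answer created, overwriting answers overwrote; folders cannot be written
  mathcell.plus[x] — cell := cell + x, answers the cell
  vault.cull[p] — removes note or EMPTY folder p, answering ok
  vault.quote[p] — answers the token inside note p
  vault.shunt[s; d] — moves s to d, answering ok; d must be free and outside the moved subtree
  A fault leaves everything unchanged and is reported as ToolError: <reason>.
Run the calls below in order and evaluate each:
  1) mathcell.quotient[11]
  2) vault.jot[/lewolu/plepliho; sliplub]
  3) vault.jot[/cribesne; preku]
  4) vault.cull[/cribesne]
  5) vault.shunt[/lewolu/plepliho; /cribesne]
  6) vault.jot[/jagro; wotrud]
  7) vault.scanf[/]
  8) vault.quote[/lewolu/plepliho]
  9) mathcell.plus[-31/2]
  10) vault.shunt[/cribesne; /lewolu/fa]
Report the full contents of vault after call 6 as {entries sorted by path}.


;; 1. mathcell.quotient(x=11) => 0
;; 2. vault.jot(p=/lewolu/plepliho, c=sliplub) => overwrote
;; 3. vault.jot(p=/cribesne, c=preku) => created
;; 4. vault.cull(p=/cribesne) => ok
;; 5. vault.shunt(s=/lewolu/plepliho, d=/cribesne) => ok
;; 6. vault.jot(p=/jagro, c=wotrud) => created
;; 7. vault.scanf(p=/) => [cribesne, jagro, lewolu/]
;; 8. vault.quote(p=/lewolu/plepliho) => ToolError: not found
;; 9. mathcell.plus(x=-31/2) => -31/2
;; 10. vault.shunt(s=/cribesne, d=/lewolu/fa) => ok

Answer: {cribesne=sliplub, jagro=wotrud, lewolu/}
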